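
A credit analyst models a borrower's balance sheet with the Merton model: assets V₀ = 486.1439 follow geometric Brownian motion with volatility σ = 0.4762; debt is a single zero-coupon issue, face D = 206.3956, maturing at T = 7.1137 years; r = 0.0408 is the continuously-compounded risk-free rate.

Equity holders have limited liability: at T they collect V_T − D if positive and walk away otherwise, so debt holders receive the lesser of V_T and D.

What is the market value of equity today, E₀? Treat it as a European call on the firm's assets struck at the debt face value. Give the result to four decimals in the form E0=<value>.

E0=362.4837

d₁ = [ln(V₀/D) + (r + σ²/2)T] / (σ√T)
   = [ln(486.1439/206.3956) + (0.0408 + 0.5·0.4762²)·7.1137] / (0.4762·√7.1137)
   = [0.856710 + 1.096813] / 1.270098 = 1.538089
d₂ = d₁ − σ√T = 1.538089 − 1.270098 = 0.267991
N(d₁) = 0.937987,  N(d₂) = 0.605647,  e^(−rT) = 0.748085
E₀ = V₀·N(d₁) − D·e^(−rT)·N(d₂)
   = 486.1439·0.937987 − 206.3956·0.748085·0.605647 = 362.483708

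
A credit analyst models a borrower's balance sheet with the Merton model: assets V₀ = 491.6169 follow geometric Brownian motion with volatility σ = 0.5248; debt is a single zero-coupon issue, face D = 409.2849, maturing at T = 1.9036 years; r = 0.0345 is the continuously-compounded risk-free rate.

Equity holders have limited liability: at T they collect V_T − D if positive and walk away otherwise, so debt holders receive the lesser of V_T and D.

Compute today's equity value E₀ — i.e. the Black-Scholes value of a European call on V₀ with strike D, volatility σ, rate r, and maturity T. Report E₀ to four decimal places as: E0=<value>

d₁ = [ln(V₀/D) + (r + σ²/2)T] / (σ√T)
   = [ln(491.6169/409.2849) + (0.0345 + 0.5·0.5248²)·1.9036] / (0.5248·√1.9036)
   = [0.183288 + 0.327814] / 0.724072 = 0.705873
d₂ = d₁ − σ√T = 0.705873 − 0.724072 = -0.018199
N(d₁) = 0.759866,  N(d₂) = 0.492740,  e^(−rT) = 0.936436
E₀ = V₀·N(d₁) − D·e^(−rT)·N(d₂)
   = 491.6169·0.759866 − 409.2849·0.936436·0.492740 = 184.711140

E0=184.7111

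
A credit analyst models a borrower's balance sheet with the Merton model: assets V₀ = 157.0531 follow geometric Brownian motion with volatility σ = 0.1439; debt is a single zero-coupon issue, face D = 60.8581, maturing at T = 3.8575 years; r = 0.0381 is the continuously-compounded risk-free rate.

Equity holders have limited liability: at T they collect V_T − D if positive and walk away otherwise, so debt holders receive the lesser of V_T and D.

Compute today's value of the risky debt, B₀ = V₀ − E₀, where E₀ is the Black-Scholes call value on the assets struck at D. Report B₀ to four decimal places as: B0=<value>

B0=52.5397

d₁ = [ln(V₀/D) + (r + σ²/2)T] / (σ√T)
   = [ln(157.0531/60.8581) + (0.0381 + 0.5·0.1439²)·3.8575] / (0.1439·√3.8575)
   = [0.948039 + 0.186910] / 0.282627 = 4.015712
d₂ = d₁ − σ√T = 4.015712 − 0.282627 = 3.733085
N(d₁) = 0.999970,  N(d₂) = 0.999905,  e^(−rT) = 0.863319
E₀ = V₀·N(d₁) − D·e^(−rT)·N(d₂)
   = 157.0531·0.999970 − 60.8581·0.863319·0.999905 = 104.513447
B₀ = V₀ − E₀ = 157.0531 − 104.513447 = 52.539653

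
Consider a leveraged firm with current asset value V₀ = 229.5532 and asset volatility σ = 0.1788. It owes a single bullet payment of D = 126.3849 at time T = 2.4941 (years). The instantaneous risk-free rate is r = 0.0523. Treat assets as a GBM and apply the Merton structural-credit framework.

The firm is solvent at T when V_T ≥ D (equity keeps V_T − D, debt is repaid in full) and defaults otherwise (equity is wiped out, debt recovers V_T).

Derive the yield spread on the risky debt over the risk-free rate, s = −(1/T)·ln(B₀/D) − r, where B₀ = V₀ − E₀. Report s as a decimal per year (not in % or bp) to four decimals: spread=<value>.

d₁ = [ln(V₀/D) + (r + σ²/2)T] / (σ√T)
   = [ln(229.5532/126.3849) + (0.0523 + 0.5·0.1788²)·2.4941] / (0.1788·√2.4941)
   = [0.596803 + 0.170309] / 0.282374 = 2.716653
d₂ = d₁ − σ√T = 2.716653 − 0.282374 = 2.434279
N(d₁) = 0.996703,  N(d₂) = 0.992539,  e^(−rT) = 0.877708
E₀ = V₀·N(d₁) − D·e^(−rT)·N(d₂)
   = 229.5532·0.996703 − 126.3849·0.877708·0.992539 = 118.694885
B₀ = V₀ − E₀ = 229.5532 − 118.694885 = 110.858315
spread = −(1/T)·ln(B₀/D) − r = −(1/2.4941)·ln(110.858315/126.3849) − 0.0523 = 0.00025566

spread=0.0003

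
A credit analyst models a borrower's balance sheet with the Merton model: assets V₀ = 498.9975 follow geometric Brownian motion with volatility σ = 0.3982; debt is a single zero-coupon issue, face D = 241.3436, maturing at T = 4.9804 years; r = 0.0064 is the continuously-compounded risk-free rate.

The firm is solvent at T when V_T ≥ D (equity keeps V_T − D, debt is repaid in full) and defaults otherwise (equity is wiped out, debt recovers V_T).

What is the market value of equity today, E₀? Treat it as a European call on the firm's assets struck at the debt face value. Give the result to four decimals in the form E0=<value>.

E0=296.5007

d₁ = [ln(V₀/D) + (r + σ²/2)T] / (σ√T)
   = [ln(498.9975/241.3436) + (0.0064 + 0.5·0.3982²)·4.9804] / (0.3982·√4.9804)
   = [0.726379 + 0.426729] / 0.888655 = 1.297588
d₂ = d₁ − σ√T = 1.297588 − 0.888655 = 0.408932
N(d₁) = 0.902785,  N(d₂) = 0.658705,  e^(−rT) = 0.968628
E₀ = V₀·N(d₁) − D·e^(−rT)·N(d₂)
   = 498.9975·0.902785 − 241.3436·0.968628·0.658705 = 296.500706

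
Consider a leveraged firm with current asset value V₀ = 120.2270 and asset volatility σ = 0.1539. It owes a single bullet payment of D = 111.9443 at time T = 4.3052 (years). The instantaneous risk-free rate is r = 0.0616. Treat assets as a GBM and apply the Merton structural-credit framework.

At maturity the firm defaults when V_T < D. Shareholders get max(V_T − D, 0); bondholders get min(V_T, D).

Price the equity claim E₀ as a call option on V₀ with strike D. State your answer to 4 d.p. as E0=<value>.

d₁ = [ln(V₀/D) + (r + σ²/2)T] / (σ√T)
   = [ln(120.2270/111.9443) + (0.0616 + 0.5·0.1539²)·4.3052] / (0.1539·√4.3052)
   = [0.071380 + 0.316185] / 0.319327 = 1.213695
d₂ = d₁ − σ√T = 1.213695 − 0.319327 = 0.894368
N(d₁) = 0.887568,  N(d₂) = 0.814438,  e^(−rT) = 0.767052
E₀ = V₀·N(d₁) − D·e^(−rT)·N(d₂)
   = 120.2270·0.887568 − 111.9443·0.767052·0.814438 = 36.776209

E0=36.7762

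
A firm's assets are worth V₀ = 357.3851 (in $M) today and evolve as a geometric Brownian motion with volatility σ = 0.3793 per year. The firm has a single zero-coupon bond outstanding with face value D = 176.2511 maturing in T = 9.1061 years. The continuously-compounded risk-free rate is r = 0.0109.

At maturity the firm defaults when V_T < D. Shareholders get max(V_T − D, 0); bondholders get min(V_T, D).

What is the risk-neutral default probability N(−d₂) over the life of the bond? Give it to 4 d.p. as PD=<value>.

PD=0.4475

d₁ = [ln(V₀/D) + (r + σ²/2)T] / (σ√T)
   = [ln(357.3851/176.2511) + (0.0109 + 0.5·0.3793²)·9.1061] / (0.3793·√9.1061)
   = [0.706904 + 0.754297] / 1.144588 = 1.276618
d₂ = d₁ − σ√T = 1.276618 − 1.144588 = 0.132030
risk-neutral PD = N(−d₂) = N(-0.132030) = 0.447480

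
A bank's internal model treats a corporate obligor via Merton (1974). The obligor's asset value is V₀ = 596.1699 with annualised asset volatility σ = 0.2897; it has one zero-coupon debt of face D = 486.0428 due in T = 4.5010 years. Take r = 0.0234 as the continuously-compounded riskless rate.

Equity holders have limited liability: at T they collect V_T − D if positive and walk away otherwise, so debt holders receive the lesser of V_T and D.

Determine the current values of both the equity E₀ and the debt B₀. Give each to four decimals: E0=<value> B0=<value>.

d₁ = [ln(V₀/D) + (r + σ²/2)T] / (σ√T)
   = [ln(596.1699/486.0428) + (0.0234 + 0.5·0.2897²)·4.5010] / (0.2897·√4.5010)
   = [0.204229 + 0.294199] / 0.614615 = 0.810960
d₂ = d₁ − σ√T = 0.810960 − 0.614615 = 0.196345
N(d₁) = 0.791306,  N(d₂) = 0.577830,  e^(−rT) = 0.900033
E₀ = V₀·N(d₁) − D·e^(−rT)·N(d₂)
   = 596.1699·0.791306 − 486.0428·0.900033·0.577830 = 218.978140
B₀ = V₀ − E₀ = 596.1699 − 218.978140 = 377.191760

E0=218.9781 B0=377.1918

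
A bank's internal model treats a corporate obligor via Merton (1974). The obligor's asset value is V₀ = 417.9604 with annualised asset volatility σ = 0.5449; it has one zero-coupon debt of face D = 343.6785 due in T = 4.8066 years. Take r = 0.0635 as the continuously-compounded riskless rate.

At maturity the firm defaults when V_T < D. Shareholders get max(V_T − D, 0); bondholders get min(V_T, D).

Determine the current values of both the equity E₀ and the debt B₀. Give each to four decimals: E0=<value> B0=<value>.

d₁ = [ln(V₀/D) + (r + σ²/2)T] / (σ√T)
   = [ln(417.9604/343.6785) + (0.0635 + 0.5·0.5449²)·4.8066] / (0.5449·√4.8066)
   = [0.195680 + 1.018797] / 1.194637 = 1.016608
d₂ = d₁ − σ√T = 1.016608 − 1.194637 = -0.178028
N(d₁) = 0.845330,  N(d₂) = 0.429350,  e^(−rT) = 0.736962
E₀ = V₀·N(d₁) − D·e^(−rT)·N(d₂)
   = 417.9604·0.845330 − 343.6785·0.736962·0.429350 = 244.569516
B₀ = V₀ − E₀ = 417.9604 − 244.569516 = 173.390884

E0=244.5695 B0=173.3909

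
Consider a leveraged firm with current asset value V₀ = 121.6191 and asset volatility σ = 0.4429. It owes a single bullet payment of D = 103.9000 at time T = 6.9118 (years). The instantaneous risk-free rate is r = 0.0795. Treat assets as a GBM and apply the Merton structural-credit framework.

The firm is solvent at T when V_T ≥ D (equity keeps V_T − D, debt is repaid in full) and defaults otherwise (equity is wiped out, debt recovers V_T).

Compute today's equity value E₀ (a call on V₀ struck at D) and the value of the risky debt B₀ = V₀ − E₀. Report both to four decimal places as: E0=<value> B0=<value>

d₁ = [ln(V₀/D) + (r + σ²/2)T] / (σ√T)
   = [ln(121.6191/103.9000) + (0.0795 + 0.5·0.4429²)·6.9118] / (0.4429·√6.9118)
   = [0.157465 + 1.227399] / 1.164397 = 1.189340
d₂ = d₁ − σ√T = 1.189340 − 1.164397 = 0.024942
N(d₁) = 0.882847,  N(d₂) = 0.509949,  e^(−rT) = 0.577245
E₀ = V₀·N(d₁) − D·e^(−rT)·N(d₂)
   = 121.6191·0.882847 − 103.9000·0.577245·0.509949 = 76.786440
B₀ = V₀ − E₀ = 121.6191 − 76.786440 = 44.832660

E0=76.7864 B0=44.8327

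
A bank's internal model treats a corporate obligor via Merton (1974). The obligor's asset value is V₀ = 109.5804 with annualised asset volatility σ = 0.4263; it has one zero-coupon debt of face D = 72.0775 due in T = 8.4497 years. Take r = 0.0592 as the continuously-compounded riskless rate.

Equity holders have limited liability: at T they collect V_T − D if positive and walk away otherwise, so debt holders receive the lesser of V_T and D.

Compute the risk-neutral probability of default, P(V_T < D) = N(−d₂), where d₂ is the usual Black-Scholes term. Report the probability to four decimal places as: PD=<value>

PD=0.4514

d₁ = [ln(V₀/D) + (r + σ²/2)T] / (σ√T)
   = [ln(109.5804/72.0775) + (0.0592 + 0.5·0.4263²)·8.4497] / (0.4263·√8.4497)
   = [0.418917 + 1.268011] / 1.239185 = 1.361321
d₂ = d₁ − σ√T = 1.361321 − 1.239185 = 0.122137
risk-neutral PD = N(−d₂) = N(-0.122137) = 0.451395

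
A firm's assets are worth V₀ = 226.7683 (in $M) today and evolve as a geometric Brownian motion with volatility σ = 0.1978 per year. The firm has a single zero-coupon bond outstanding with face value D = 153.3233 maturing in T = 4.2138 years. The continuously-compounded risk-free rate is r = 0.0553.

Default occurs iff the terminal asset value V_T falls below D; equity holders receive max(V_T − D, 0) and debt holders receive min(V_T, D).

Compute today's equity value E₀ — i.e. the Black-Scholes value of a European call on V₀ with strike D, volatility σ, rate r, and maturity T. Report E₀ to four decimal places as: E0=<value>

d₁ = [ln(V₀/D) + (r + σ²/2)T] / (σ√T)
   = [ln(226.7683/153.3233) + (0.0553 + 0.5·0.1978²)·4.2138] / (0.1978·√4.2138)
   = [0.391380 + 0.315455] / 0.406035 = 1.740824
d₂ = d₁ − σ√T = 1.740824 − 0.406035 = 1.334790
N(d₁) = 0.959143,  N(d₂) = 0.909027,  e^(−rT) = 0.792135
E₀ = V₀·N(d₁) − D·e^(−rT)·N(d₂)
   = 226.7683·0.959143 − 153.3233·0.792135·0.909027 = 107.099274

E0=107.0993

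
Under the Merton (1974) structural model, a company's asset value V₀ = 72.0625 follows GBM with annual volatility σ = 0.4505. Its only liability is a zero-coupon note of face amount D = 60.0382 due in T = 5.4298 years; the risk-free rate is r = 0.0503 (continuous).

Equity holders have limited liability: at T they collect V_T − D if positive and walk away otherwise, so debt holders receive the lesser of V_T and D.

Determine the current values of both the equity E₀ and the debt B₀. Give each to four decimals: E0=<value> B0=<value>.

d₁ = [ln(V₀/D) + (r + σ²/2)T] / (σ√T)
   = [ln(72.0625/60.0382) + (0.0503 + 0.5·0.4505²)·5.4298] / (0.4505·√5.4298)
   = [0.182553 + 0.824109] / 1.049752 = 0.958952
d₂ = d₁ − σ√T = 0.958952 − 1.049752 = -0.090800
N(d₁) = 0.831208,  N(d₂) = 0.463826,  e^(−rT) = 0.761002
E₀ = V₀·N(d₁) − D·e^(−rT)·N(d₂)
   = 72.0625·0.831208 − 60.0382·0.761002·0.463826 = 38.707135
B₀ = V₀ − E₀ = 72.0625 − 38.707135 = 33.355365

E0=38.7071 B0=33.3554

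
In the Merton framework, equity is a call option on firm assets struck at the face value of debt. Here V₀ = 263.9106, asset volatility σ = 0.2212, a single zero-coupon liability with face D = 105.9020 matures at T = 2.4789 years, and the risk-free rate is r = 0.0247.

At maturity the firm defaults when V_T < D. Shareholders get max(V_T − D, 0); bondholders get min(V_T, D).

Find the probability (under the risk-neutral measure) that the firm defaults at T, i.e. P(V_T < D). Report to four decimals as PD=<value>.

d₁ = [ln(V₀/D) + (r + σ²/2)T] / (σ√T)
   = [ln(263.9106/105.9020) + (0.0247 + 0.5·0.2212²)·2.4789] / (0.2212·√2.4789)
   = [0.913096 + 0.121874] / 0.348269 = 2.971758
d₂ = d₁ − σ√T = 2.971758 − 0.348269 = 2.623489
risk-neutral PD = N(−d₂) = N(-2.623489) = 0.004352

PD=0.0044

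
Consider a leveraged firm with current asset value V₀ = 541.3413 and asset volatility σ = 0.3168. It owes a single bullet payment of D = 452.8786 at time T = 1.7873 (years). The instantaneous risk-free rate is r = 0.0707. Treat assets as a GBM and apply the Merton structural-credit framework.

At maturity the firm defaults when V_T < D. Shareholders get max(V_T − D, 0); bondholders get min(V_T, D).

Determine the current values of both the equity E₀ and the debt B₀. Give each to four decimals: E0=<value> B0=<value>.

d₁ = [ln(V₀/D) + (r + σ²/2)T] / (σ√T)
   = [ln(541.3413/452.8786) + (0.0707 + 0.5·0.3168²)·1.7873] / (0.3168·√1.7873)
   = [0.178426 + 0.216051] / 0.423530 = 0.931403
d₂ = d₁ − σ√T = 0.931403 − 0.423530 = 0.507873
N(d₁) = 0.824177,  N(d₂) = 0.694229,  e^(−rT) = 0.881296
E₀ = V₀·N(d₁) − D·e^(−rT)·N(d₂)
   = 541.3413·0.824177 − 452.8786·0.881296·0.694229 = 169.080685
B₀ = V₀ − E₀ = 541.3413 − 169.080685 = 372.260615

E0=169.0807 B0=372.2606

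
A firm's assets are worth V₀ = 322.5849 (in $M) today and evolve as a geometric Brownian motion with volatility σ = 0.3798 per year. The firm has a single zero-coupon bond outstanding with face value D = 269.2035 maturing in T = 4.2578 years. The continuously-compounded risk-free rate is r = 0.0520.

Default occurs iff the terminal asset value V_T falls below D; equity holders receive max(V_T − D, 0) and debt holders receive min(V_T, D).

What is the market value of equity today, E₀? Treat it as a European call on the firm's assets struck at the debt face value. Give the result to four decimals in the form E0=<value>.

E0=145.3547

d₁ = [ln(V₀/D) + (r + σ²/2)T] / (σ√T)
   = [ln(322.5849/269.2035) + (0.0520 + 0.5·0.3798²)·4.2578] / (0.3798·√4.2578)
   = [0.180899 + 0.528495] / 0.783696 = 0.905190
d₂ = d₁ − σ√T = 0.905190 − 0.783696 = 0.121494
N(d₁) = 0.817318,  N(d₂) = 0.548350,  e^(−rT) = 0.801392
E₀ = V₀·N(d₁) − D·e^(−rT)·N(d₂)
   = 322.5849·0.817318 − 269.2035·0.801392·0.548350 = 145.354683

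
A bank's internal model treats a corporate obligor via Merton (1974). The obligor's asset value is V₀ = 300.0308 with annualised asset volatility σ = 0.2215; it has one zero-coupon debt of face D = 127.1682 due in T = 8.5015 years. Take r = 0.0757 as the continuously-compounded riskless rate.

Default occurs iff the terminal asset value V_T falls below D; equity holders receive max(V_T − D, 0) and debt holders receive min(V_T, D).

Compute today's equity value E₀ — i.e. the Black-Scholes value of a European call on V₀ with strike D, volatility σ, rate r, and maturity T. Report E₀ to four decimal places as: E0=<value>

d₁ = [ln(V₀/D) + (r + σ²/2)T] / (σ√T)
   = [ln(300.0308/127.1682) + (0.0757 + 0.5·0.2215²)·8.5015] / (0.2215·√8.5015)
   = [0.858375 + 0.852115] / 0.645835 = 2.648493
d₂ = d₁ − σ√T = 2.648493 − 0.645835 = 2.002658
N(d₁) = 0.995957,  N(d₂) = 0.977393,  e^(−rT) = 0.525417
E₀ = V₀·N(d₁) − D·e^(−rT)·N(d₂)
   = 300.0308·0.995957 − 127.1682·0.525417·0.977393 = 233.512118

E0=233.5121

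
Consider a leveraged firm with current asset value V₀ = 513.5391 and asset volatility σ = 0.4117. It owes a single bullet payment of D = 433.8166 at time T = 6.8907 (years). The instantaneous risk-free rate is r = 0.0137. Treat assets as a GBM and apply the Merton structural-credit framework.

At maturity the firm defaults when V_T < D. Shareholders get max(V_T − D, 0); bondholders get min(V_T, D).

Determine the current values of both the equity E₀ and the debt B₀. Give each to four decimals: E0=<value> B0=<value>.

d₁ = [ln(V₀/D) + (r + σ²/2)T] / (σ√T)
   = [ln(513.5391/433.8166) + (0.0137 + 0.5·0.4117²)·6.8907] / (0.4117·√6.8907)
   = [0.168704 + 0.678379] / 1.080718 = 0.783815
d₂ = d₁ − σ√T = 0.783815 − 1.080718 = -0.296904
N(d₁) = 0.783426,  N(d₂) = 0.383270,  e^(−rT) = 0.909916
E₀ = V₀·N(d₁) − D·e^(−rT)·N(d₂)
   = 513.5391·0.783426 − 433.8166·0.909916·0.383270 = 251.028874
B₀ = V₀ − E₀ = 513.5391 − 251.028874 = 262.510226

E0=251.0289 B0=262.5102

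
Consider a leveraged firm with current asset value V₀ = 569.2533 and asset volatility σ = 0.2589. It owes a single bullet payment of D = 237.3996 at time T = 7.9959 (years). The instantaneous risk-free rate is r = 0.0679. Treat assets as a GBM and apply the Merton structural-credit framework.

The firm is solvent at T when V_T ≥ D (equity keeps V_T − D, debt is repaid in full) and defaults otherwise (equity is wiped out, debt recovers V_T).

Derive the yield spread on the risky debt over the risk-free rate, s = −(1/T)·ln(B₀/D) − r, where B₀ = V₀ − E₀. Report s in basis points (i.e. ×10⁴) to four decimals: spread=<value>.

spread=17.8804

d₁ = [ln(V₀/D) + (r + σ²/2)T] / (σ√T)
   = [ln(569.2533/237.3996) + (0.0679 + 0.5·0.2589²)·7.9959] / (0.2589·√7.9959)
   = [0.874581 + 0.810901] / 0.732092 = 2.302281
d₂ = d₁ − σ√T = 2.302281 − 0.732092 = 1.570189
N(d₁) = 0.989340,  N(d₂) = 0.941814,  e^(−rT) = 0.581048
E₀ = V₀·N(d₁) − D·e^(−rT)·N(d₂)
   = 569.2533·0.989340 − 237.3996·0.581048·0.941814 = 433.270801
B₀ = V₀ − E₀ = 569.2533 − 433.270801 = 135.982499
spread = −(1/T)·ln(B₀/D) − r = −(1/7.9959)·ln(135.982499/237.3996) − 0.0679 = 0.00178804
in basis points: 0.00178804 × 10⁴ = 17.8804 bp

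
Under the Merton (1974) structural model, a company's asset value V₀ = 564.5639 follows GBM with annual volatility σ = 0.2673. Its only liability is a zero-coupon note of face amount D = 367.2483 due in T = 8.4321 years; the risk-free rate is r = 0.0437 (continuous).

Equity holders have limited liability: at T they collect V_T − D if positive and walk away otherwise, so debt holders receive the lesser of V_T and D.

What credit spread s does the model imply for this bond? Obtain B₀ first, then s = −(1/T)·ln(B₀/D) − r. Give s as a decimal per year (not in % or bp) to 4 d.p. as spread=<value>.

d₁ = [ln(V₀/D) + (r + σ²/2)T] / (σ√T)
   = [ln(564.5639/367.2483) + (0.0437 + 0.5·0.2673²)·8.4321] / (0.2673·√8.4321)
   = [0.430015 + 0.669717] / 0.776188 = 1.416837
d₂ = d₁ − σ√T = 1.416837 − 0.776188 = 0.640650
N(d₁) = 0.921735,  N(d₂) = 0.739125,  e^(−rT) = 0.691783
E₀ = V₀·N(d₁) − D·e^(−rT)·N(d₂)
   = 564.5639·0.921735 − 367.2483·0.691783·0.739125 = 332.598950
B₀ = V₀ − E₀ = 564.5639 − 332.598950 = 231.964950
spread = −(1/T)·ln(B₀/D) − r = −(1/8.4321)·ln(231.964950/367.2483) − 0.0437 = 0.01078843

spread=0.0108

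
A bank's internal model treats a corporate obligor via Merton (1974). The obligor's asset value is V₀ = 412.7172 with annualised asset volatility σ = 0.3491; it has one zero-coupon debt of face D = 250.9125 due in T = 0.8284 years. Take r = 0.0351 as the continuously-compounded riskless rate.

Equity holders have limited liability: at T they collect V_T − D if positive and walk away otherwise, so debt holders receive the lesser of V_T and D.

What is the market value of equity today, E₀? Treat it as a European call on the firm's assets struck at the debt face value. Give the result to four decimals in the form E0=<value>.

d₁ = [ln(V₀/D) + (r + σ²/2)T] / (σ√T)
   = [ln(412.7172/250.9125) + (0.0351 + 0.5·0.3491²)·0.8284] / (0.3491·√0.8284)
   = [0.497658 + 0.079556] / 0.317739 = 1.816632
d₂ = d₁ − σ√T = 1.816632 − 0.317739 = 1.498894
N(d₁) = 0.965363,  N(d₂) = 0.933049,  e^(−rT) = 0.971342
E₀ = V₀·N(d₁) − D·e^(−rT)·N(d₂)
   = 412.7172·0.965363 − 250.9125·0.971342·0.933049 = 171.017546

E0=171.0175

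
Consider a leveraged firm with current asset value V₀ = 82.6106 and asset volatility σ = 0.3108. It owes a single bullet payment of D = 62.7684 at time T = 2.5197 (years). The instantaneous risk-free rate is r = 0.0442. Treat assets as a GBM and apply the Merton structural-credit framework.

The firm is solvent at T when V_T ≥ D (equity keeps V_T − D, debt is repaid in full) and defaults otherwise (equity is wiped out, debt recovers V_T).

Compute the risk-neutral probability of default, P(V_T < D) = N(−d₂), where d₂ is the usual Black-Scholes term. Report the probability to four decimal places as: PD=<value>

d₁ = [ln(V₀/D) + (r + σ²/2)T] / (σ√T)
   = [ln(82.6106/62.7684) + (0.0442 + 0.5·0.3108²)·2.5197] / (0.3108·√2.5197)
   = [0.274686 + 0.233068] / 0.493350 = 1.029196
d₂ = d₁ − σ√T = 1.029196 − 0.493350 = 0.535846
risk-neutral PD = N(−d₂) = N(-0.535846) = 0.296033

PD=0.2960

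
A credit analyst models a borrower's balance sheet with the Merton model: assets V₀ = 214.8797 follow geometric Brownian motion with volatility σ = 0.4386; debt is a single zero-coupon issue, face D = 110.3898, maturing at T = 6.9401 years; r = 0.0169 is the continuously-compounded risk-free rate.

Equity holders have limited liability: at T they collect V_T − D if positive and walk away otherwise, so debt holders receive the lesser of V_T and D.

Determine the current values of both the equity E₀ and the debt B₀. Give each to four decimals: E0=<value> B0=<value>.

d₁ = [ln(V₀/D) + (r + σ²/2)T] / (σ√T)
   = [ln(214.8797/110.3898) + (0.0169 + 0.5·0.4386²)·6.9401] / (0.4386·√6.9401)
   = [0.666061 + 0.784821] / 1.155451 = 1.255684
d₂ = d₁ − σ√T = 1.255684 − 1.155451 = 0.100234
N(d₁) = 0.895385,  N(d₂) = 0.539921,  e^(−rT) = 0.889329
E₀ = V₀·N(d₁) − D·e^(−rT)·N(d₂)
   = 214.8797·0.895385 − 110.3898·0.889329·0.539921 = 139.394460
B₀ = V₀ − E₀ = 214.8797 − 139.394460 = 75.485240

E0=139.3945 B0=75.4852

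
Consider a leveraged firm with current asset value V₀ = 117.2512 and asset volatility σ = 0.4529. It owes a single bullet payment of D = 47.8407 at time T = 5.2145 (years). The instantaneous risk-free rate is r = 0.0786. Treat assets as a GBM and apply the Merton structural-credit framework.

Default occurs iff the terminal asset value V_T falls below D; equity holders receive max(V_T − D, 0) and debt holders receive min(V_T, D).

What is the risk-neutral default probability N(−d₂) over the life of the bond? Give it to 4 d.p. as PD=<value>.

d₁ = [ln(V₀/D) + (r + σ²/2)T] / (σ√T)
   = [ln(117.2512/47.8407) + (0.0786 + 0.5·0.4529²)·5.2145] / (0.4529·√5.2145)
   = [0.896442 + 0.944655] / 1.034210 = 1.780196
d₂ = d₁ − σ√T = 1.780196 − 1.034210 = 0.745987
risk-neutral PD = N(−d₂) = N(-0.745987) = 0.227838

PD=0.2278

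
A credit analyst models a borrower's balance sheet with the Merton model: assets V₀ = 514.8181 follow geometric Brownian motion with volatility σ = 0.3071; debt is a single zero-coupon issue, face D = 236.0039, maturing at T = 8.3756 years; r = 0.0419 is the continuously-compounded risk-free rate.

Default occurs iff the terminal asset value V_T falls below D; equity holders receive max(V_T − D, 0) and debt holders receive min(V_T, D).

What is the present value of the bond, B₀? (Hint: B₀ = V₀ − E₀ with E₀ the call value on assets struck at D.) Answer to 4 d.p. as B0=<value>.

d₁ = [ln(V₀/D) + (r + σ²/2)T] / (σ√T)
   = [ln(514.8181/236.0039) + (0.0419 + 0.5·0.3071²)·8.3756] / (0.3071·√8.3756)
   = [0.779965 + 0.745891] / 0.888767 = 1.716824
d₂ = d₁ − σ√T = 1.716824 − 0.888767 = 0.828057
N(d₁) = 0.956994,  N(d₂) = 0.796181,  e^(−rT) = 0.704028
E₀ = V₀·N(d₁) − D·e^(−rT)·N(d₂)
   = 514.8181·0.956994 − 236.0039·0.704028·0.796181 = 360.389930
B₀ = V₀ − E₀ = 514.8181 − 360.389930 = 154.428170

B0=154.4282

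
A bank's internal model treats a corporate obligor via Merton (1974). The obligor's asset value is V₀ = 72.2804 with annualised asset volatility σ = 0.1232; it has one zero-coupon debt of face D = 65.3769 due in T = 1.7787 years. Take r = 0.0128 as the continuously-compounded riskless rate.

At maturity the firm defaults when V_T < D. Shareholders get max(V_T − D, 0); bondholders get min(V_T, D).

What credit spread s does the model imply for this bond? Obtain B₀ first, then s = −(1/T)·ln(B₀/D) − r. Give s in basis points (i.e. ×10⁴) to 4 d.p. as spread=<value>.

d₁ = [ln(V₀/D) + (r + σ²/2)T] / (σ√T)
   = [ln(72.2804/65.3769) + (0.0128 + 0.5·0.1232²)·1.7787] / (0.1232·√1.7787)
   = [0.100384 + 0.036266] / 0.164309 = 0.831664
d₂ = d₁ − σ√T = 0.831664 − 0.164309 = 0.667355
N(d₁) = 0.797201,  N(d₂) = 0.747727,  e^(−rT) = 0.977490
E₀ = V₀·N(d₁) − D·e^(−rT)·N(d₂)
   = 72.2804·0.797201 − 65.3769·0.977490·0.747727 = 9.838285
B₀ = V₀ − E₀ = 72.2804 − 9.838285 = 62.442115
spread = −(1/T)·ln(B₀/D) − r = −(1/1.7787)·ln(62.442115/65.3769) − 0.0128 = 0.01302168
in basis points: 0.01302168 × 10⁴ = 130.2168 bp

spread=130.2168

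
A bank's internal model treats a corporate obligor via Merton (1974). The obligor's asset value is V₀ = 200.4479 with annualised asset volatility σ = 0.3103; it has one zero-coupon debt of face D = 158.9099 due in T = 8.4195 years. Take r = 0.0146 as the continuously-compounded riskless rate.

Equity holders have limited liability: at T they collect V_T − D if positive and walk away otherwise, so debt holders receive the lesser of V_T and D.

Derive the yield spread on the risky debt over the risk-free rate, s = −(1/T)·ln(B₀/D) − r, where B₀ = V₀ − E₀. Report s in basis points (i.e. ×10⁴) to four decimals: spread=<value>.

d₁ = [ln(V₀/D) + (r + σ²/2)T] / (σ√T)
   = [ln(200.4479/158.9099) + (0.0146 + 0.5·0.3103²)·8.4195] / (0.3103·√8.4195)
   = [0.232217 + 0.528265] / 0.900378 = 0.844625
d₂ = d₁ − σ√T = 0.844625 − 0.900378 = -0.055753
N(d₁) = 0.800840,  N(d₂) = 0.477769,  e^(−rT) = 0.884330
E₀ = V₀·N(d₁) − D·e^(−rT)·N(d₂)
   = 200.4479·0.800840 − 158.9099·0.884330·0.477769 = 93.386318
B₀ = V₀ − E₀ = 200.4479 − 93.386318 = 107.061582
spread = −(1/T)·ln(B₀/D) − r = −(1/8.4195)·ln(107.061582/158.9099) − 0.0146 = 0.03230696
in basis points: 0.03230696 × 10⁴ = 323.0696 bp

spread=323.0696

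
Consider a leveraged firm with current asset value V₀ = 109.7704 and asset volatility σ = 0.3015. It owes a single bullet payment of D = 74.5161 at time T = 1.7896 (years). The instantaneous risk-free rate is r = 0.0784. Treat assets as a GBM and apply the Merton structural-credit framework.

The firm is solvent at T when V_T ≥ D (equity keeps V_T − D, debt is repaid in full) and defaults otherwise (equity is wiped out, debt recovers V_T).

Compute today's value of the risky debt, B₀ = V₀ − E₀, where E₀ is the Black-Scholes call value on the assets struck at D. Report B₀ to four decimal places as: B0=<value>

d₁ = [ln(V₀/D) + (r + σ²/2)T] / (σ√T)
   = [ln(109.7704/74.5161) + (0.0784 + 0.5·0.3015²)·1.7896] / (0.3015·√1.7896)
   = [0.387376 + 0.221644] / 0.403334 = 1.509962
d₂ = d₁ − σ√T = 1.509962 − 0.403334 = 1.106628
N(d₁) = 0.934473,  N(d₂) = 0.865773,  e^(−rT) = 0.869093
E₀ = V₀·N(d₁) − D·e^(−rT)·N(d₂)
   = 109.7704·0.934473 − 74.5161·0.869093·0.865773 = 46.508837
B₀ = V₀ − E₀ = 109.7704 − 46.508837 = 63.261563

B0=63.2616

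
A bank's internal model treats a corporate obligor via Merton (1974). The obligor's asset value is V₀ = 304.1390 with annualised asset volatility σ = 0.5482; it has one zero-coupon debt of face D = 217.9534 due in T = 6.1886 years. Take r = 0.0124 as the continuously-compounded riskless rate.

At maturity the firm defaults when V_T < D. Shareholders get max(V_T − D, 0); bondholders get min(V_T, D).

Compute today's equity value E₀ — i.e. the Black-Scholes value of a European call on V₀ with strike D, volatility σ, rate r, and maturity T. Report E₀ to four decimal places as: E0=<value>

E0=183.6334

d₁ = [ln(V₀/D) + (r + σ²/2)T] / (σ√T)
   = [ln(304.1390/217.9534) + (0.0124 + 0.5·0.5482²)·6.1886] / (0.5482·√6.1886)
   = [0.333204 + 1.006648] / 1.363751 = 0.982475
d₂ = d₁ − σ√T = 0.982475 − 1.363751 = -0.381277
N(d₁) = 0.837067,  N(d₂) = 0.351499,  e^(−rT) = 0.926132
E₀ = V₀·N(d₁) − D·e^(−rT)·N(d₂)
   = 304.1390·0.837067 − 217.9534·0.926132·0.351499 = 183.633391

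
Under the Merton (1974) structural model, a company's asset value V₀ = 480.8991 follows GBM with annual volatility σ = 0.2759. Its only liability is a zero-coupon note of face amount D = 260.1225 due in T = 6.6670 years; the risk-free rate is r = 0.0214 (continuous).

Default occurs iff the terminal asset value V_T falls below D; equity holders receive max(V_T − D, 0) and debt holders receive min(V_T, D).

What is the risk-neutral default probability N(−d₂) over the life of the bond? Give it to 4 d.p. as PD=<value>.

d₁ = [ln(V₀/D) + (r + σ²/2)T] / (σ√T)
   = [ln(480.8991/260.1225) + (0.0214 + 0.5·0.2759²)·6.6670] / (0.2759·√6.6670)
   = [0.614505 + 0.396423] / 0.712389 = 1.419067
d₂ = d₁ − σ√T = 1.419067 − 0.712389 = 0.706679
risk-neutral PD = N(−d₂) = N(-0.706679) = 0.239883

PD=0.2399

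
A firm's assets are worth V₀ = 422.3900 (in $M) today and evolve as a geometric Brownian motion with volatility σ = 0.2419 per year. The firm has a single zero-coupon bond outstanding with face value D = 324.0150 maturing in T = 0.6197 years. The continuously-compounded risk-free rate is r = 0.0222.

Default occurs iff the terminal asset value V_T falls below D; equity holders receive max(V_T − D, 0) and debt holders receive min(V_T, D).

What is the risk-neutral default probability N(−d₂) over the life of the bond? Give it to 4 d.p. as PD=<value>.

PD=0.0854

d₁ = [ln(V₀/D) + (r + σ²/2)T] / (σ√T)
   = [ln(422.3900/324.0150) + (0.0222 + 0.5·0.2419²)·0.6197] / (0.2419·√0.6197)
   = [0.265139 + 0.031888] / 0.190426 = 1.559805
d₂ = d₁ − σ√T = 1.559805 − 0.190426 = 1.369379
risk-neutral PD = N(−d₂) = N(-1.369379) = 0.085440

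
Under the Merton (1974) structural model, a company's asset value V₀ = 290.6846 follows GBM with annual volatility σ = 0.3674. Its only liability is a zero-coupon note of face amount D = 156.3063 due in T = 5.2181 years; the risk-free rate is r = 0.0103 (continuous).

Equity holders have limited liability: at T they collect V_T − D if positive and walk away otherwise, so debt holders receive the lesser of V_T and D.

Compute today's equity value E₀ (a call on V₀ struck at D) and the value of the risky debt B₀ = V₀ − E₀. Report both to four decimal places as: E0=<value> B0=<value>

E0=162.3200 B0=128.3646

d₁ = [ln(V₀/D) + (r + σ²/2)T] / (σ√T)
   = [ln(290.6846/156.3063) + (0.0103 + 0.5·0.3674²)·5.2181] / (0.3674·√5.2181)
   = [0.620421 + 0.405923] / 0.839258 = 1.222919
d₂ = d₁ − σ√T = 1.222919 − 0.839258 = 0.383662
N(d₁) = 0.889320,  N(d₂) = 0.649385,  e^(−rT) = 0.947672
E₀ = V₀·N(d₁) − D·e^(−rT)·N(d₂)
   = 290.6846·0.889320 − 156.3063·0.947672·0.649385 = 162.319993
B₀ = V₀ − E₀ = 290.6846 − 162.319993 = 128.364607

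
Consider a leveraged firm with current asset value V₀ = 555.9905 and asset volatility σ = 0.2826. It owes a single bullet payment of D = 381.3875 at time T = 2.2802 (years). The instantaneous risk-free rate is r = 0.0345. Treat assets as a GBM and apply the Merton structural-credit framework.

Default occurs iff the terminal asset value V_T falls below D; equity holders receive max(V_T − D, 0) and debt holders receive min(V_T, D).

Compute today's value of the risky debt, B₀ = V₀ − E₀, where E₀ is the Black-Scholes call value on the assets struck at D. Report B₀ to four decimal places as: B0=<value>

d₁ = [ln(V₀/D) + (r + σ²/2)T] / (σ√T)
   = [ln(555.9905/381.3875) + (0.0345 + 0.5·0.2826²)·2.2802] / (0.2826·√2.2802)
   = [0.376935 + 0.169718] / 0.426735 = 1.281013
d₂ = d₁ − σ√T = 1.281013 − 0.426735 = 0.854278
N(d₁) = 0.899906,  N(d₂) = 0.803525,  e^(−rT) = 0.924348
E₀ = V₀·N(d₁) − D·e^(−rT)·N(d₂)
   = 555.9905·0.899906 − 381.3875·0.924348·0.803525 = 217.068654
B₀ = V₀ − E₀ = 555.9905 − 217.068654 = 338.921846

B0=338.9218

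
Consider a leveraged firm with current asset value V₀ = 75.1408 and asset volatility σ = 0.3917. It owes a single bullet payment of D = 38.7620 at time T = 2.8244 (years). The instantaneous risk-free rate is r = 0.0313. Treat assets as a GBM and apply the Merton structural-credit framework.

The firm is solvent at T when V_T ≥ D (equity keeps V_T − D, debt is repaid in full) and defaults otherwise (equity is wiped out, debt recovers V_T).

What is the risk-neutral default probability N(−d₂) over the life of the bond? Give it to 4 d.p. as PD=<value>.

PD=0.2088

d₁ = [ln(V₀/D) + (r + σ²/2)T] / (σ√T)
   = [ln(75.1408/38.7620) + (0.0313 + 0.5·0.3917²)·2.8244] / (0.3917·√2.8244)
   = [0.661923 + 0.305076] / 0.658289 = 1.468958
d₂ = d₁ − σ√T = 1.468958 − 0.658289 = 0.810669
risk-neutral PD = N(−d₂) = N(-0.810669) = 0.208778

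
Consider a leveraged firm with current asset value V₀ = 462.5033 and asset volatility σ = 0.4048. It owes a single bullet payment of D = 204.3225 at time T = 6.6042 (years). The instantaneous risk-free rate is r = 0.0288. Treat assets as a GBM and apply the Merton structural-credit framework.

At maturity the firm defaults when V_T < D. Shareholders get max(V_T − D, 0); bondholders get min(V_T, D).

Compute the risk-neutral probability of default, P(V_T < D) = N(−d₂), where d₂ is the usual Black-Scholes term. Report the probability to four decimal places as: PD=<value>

PD=0.3271

d₁ = [ln(V₀/D) + (r + σ²/2)T] / (σ√T)
   = [ln(462.5033/204.3225) + (0.0288 + 0.5·0.4048²)·6.6042] / (0.4048·√6.6042)
   = [0.816954 + 0.731293] / 1.040281 = 1.488297
d₂ = d₁ − σ√T = 1.488297 − 1.040281 = 0.448016
risk-neutral PD = N(−d₂) = N(-0.448016) = 0.327071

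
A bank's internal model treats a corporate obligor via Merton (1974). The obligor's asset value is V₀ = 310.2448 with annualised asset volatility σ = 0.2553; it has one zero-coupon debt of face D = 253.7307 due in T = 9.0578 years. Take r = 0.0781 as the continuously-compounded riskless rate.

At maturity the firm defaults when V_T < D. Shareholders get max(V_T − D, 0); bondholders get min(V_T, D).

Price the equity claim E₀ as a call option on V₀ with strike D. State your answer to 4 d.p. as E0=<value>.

d₁ = [ln(V₀/D) + (r + σ²/2)T] / (σ√T)
   = [ln(310.2448/253.7307) + (0.0781 + 0.5·0.2553²)·9.0578] / (0.2553·√9.0578)
   = [0.201088 + 1.002599] / 0.768355 = 1.566576
d₂ = d₁ − σ√T = 1.566576 − 0.768355 = 0.798221
N(d₁) = 0.941393,  N(d₂) = 0.787629,  e^(−rT) = 0.492917
E₀ = V₀·N(d₁) − D·e^(−rT)·N(d₂)
   = 310.2448·0.941393 − 253.7307·0.492917·0.787629 = 193.554990

E0=193.5550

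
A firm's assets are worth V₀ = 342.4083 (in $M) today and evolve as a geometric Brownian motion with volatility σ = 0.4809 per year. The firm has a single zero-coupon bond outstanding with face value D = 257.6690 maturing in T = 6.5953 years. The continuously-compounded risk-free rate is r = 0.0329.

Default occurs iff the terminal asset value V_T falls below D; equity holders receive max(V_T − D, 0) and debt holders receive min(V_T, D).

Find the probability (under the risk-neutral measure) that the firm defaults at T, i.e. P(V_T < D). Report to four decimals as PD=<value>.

PD=0.5838

d₁ = [ln(V₀/D) + (r + σ²/2)T] / (σ√T)
   = [ln(342.4083/257.6690) + (0.0329 + 0.5·0.4809²)·6.5953] / (0.4809·√6.5953)
   = [0.284328 + 0.979616] / 1.235014 = 1.023424
d₂ = d₁ − σ√T = 1.023424 − 1.235014 = -0.211590
risk-neutral PD = N(−d₂) = N(0.211590) = 0.583787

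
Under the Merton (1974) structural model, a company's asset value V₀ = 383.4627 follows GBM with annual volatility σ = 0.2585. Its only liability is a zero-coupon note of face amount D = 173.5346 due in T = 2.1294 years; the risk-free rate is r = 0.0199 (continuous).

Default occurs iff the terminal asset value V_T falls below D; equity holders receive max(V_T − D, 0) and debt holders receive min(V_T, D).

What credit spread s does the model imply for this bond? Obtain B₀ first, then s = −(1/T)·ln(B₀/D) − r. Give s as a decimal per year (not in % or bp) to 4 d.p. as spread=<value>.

d₁ = [ln(V₀/D) + (r + σ²/2)T] / (σ√T)
   = [ln(383.4627/173.5346) + (0.0199 + 0.5·0.2585²)·2.1294] / (0.2585·√2.1294)
   = [0.792865 + 0.113521] / 0.377215 = 2.402836
d₂ = d₁ − σ√T = 2.402836 − 0.377215 = 2.025620
N(d₁) = 0.991866,  N(d₂) = 0.978598,  e^(−rT) = 0.958510
E₀ = V₀·N(d₁) − D·e^(−rT)·N(d₂)
   = 383.4627·0.991866 − 173.5346·0.958510·0.978598 = 217.568702
B₀ = V₀ − E₀ = 383.4627 − 217.568702 = 165.893998
spread = −(1/T)·ln(B₀/D) − r = −(1/2.1294)·ln(165.893998/173.5346) − 0.0199 = 0.00124586

spread=0.0012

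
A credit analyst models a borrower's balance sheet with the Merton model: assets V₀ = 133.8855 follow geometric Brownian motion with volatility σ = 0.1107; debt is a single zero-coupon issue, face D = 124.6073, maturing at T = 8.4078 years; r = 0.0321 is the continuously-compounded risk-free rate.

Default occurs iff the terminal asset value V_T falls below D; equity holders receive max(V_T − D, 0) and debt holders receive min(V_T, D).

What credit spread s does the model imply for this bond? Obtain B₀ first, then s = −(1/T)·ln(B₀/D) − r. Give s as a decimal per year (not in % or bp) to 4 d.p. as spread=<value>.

spread=0.0034

d₁ = [ln(V₀/D) + (r + σ²/2)T] / (σ√T)
   = [ln(133.8855/124.6073) + (0.0321 + 0.5·0.1107²)·8.4078] / (0.1107·√8.4078)
   = [0.071818 + 0.321407] / 0.320988 = 1.225045
d₂ = d₁ − σ√T = 1.225045 − 0.320988 = 0.904057
N(d₁) = 0.889721,  N(d₂) = 0.817017,  e^(−rT) = 0.763463
E₀ = V₀·N(d₁) − D·e^(−rT)·N(d₂)
   = 133.8855·0.889721 − 124.6073·0.763463·0.817017 = 41.395336
B₀ = V₀ − E₀ = 133.8855 − 41.395336 = 92.490164
spread = −(1/T)·ln(B₀/D) − r = −(1/8.4078)·ln(92.490164/124.6073) − 0.0321 = 0.00335100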